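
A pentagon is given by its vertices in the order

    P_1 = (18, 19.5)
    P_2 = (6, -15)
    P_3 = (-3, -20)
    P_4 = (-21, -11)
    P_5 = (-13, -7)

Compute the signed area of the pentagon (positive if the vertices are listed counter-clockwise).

Apply the shoelace formula: 2A = Σ (x_i·y_{i+1} − x_{i+1}·y_i), indices taken mod 5.
Cross-terms: -387, -165, -387, 4, -127.5  ⇒  Σ = -1062.5
Signed area = Σ/2 = -531.25 (negative ⇒ clockwise traversal).

-531.25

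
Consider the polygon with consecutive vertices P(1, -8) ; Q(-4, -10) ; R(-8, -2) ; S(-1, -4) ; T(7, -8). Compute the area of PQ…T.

Σ = (-42) + (-72) + (30) + (36) + (-48) = -96
Area = |Σ|/2 = 48.

48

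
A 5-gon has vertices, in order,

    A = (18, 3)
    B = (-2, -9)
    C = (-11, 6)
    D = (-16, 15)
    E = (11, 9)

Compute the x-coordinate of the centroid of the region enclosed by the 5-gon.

Apply Gauss's area formula. First the cross-terms c_i = x_i·y_{i+1} − x_{i+1}·y_i:
  -156, -111, -69, -309, -129  ⇒  2A = -774, A = -387.
Then Σ (x_i + x_{i+1})·c_i = -1386, so x̄ = -1386 / (6·(-387)) = 77/129.

77/129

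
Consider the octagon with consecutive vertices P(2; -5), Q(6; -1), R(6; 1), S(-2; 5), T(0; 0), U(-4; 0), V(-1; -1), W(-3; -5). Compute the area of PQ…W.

51.5

Σ = (28) + (12) + (32) + (0) + (0) + (4) + (2) + (25) = 103
Area = |Σ|/2 = 51.5.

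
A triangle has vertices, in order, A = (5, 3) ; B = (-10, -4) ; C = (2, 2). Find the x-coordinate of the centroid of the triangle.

Apply the shoelace formula. First the cross-terms c_i = x_i·y_{i+1} − x_{i+1}·y_i:
  10, -12, -4  ⇒  2A = -6, A = -3.
Then Σ (x_i + x_{i+1})·c_i = 18, so x̄ = 18 / (6·(-3)) = -1.

-1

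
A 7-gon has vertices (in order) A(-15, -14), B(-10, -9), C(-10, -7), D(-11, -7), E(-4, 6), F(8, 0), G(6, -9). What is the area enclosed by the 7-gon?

232.5

Σ = (-5) + (-20) + (-7) + (-94) + (-48) + (-72) + (-219) = -465
Area = |Σ|/2 = 232.5.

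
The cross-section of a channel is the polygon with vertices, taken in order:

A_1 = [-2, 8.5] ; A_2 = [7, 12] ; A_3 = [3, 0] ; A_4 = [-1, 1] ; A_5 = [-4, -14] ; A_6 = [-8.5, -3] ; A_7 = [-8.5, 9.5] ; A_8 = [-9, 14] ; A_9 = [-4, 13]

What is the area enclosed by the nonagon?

207.125

Apply the shoelace (surveyor's) formula: 2A = Σ (x_i·y_{i+1} − x_{i+1}·y_i), indices taken mod 9.
Cross-terms: -83.5, -36, 3, 18, -107, -106.25, -33.5, -61, -8  ⇒  Σ = -414.25
Area = |Σ|/2 = 207.125.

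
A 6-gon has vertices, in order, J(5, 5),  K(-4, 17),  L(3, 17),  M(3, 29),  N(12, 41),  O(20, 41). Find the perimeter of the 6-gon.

|JK| = √((-9)² + (12)²) = √225 = 15
|KL| = √((7)² + (0)²) = √49 = 7
|LM| = √((0)² + (12)²) = √144 = 12
|MN| = √((9)² + (12)²) = √225 = 15
|NO| = √((8)² + (0)²) = √64 = 8
|OJ| = √((-15)² + (-36)²) = √1521 = 39
Perimeter = 15 + 7 + 12 + 15 + 8 + 39 = 96.

96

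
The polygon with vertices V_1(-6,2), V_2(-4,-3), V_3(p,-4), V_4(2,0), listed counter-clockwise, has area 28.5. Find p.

Write out the shoelace sum; only the two edges meeting at V_3 involve p:
2·Area = [((-4)·(-4) − p·(-3)) + (p·0 − 2·(-4))] + 30
       = 3·p + 54 = 57
⇒ p = 1.

1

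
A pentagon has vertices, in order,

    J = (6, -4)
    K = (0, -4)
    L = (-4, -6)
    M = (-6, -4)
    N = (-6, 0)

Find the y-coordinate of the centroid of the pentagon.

Apply the shoelace (surveyor's) formula. First the cross-terms c_i = x_i·y_{i+1} − x_{i+1}·y_i:
  -24, -16, -20, -24, 24  ⇒  2A = -60, A = -30.
Then Σ (y_i + y_{i+1})·c_i = 552, so ȳ = 552 / (6·(-30)) = -46/15.

-46/15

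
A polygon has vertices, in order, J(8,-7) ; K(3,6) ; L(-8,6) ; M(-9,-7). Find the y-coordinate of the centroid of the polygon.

-27/28

Apply the shoelace formula. First the cross-terms c_i = x_i·y_{i+1} − x_{i+1}·y_i:
  69, 66, 110, 119  ⇒  2A = 364, A = 182.
Then Σ (y_i + y_{i+1})·c_i = -1053, so ȳ = -1053 / (6·182) = -27/28.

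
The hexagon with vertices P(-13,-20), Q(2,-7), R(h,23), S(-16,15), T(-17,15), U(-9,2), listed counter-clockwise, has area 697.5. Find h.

24

The doubled signed area Σ (x_i y_{i+1} − x_{i+1} y_i) is linear in h.
With h=0 it equals 867; the coefficient of h is 22 (from the two edges through R).
So 22·h + 867 = 2·697.5 = 1395 ⇒ h = 24.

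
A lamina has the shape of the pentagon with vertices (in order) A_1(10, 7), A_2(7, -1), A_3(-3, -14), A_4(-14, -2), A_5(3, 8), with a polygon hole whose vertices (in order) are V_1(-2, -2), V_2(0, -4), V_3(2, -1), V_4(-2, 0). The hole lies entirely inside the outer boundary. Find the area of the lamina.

Outer boundary:
Σ = (-59) + (-101) + (-190) + (-106) + (-59) = -515
Area = |Σ|/2 = 257.5.
Hole:
Cross-terms: 8, 8, -2, 4  ⇒  Σ = 18
Area = |Σ|/2 = 9.
Net area = 257.5 − 9 = 248.5.

248.5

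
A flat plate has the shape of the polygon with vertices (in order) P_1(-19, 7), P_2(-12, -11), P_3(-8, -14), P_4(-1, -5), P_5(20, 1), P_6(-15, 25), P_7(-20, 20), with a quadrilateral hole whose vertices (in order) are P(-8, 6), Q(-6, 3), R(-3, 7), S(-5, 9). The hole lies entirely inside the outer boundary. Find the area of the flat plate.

Outer boundary:
Apply Gauss's area formula: 2A = Σ (x_i·y_{i+1} − x_{i+1}·y_i), indices taken mod 7.
Σ = (293) + (80) + (26) + (99) + (515) + (200) + (240) = 1453
Area = |Σ|/2 = 726.5.
Hole:
Apply the shoelace (surveyor's) formula: 2A = Σ (x_i·y_{i+1} − x_{i+1}·y_i), indices taken mod 4.
Cross-terms: 12, -33, 8, 42  ⇒  Σ = 29
Area = |Σ|/2 = 14.5.
Net area = 726.5 − 14.5 = 712.

712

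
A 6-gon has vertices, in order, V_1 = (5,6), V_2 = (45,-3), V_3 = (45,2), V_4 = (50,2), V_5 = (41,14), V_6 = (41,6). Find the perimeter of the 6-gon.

110

|V_1V_2| = √((40)² + (-9)²) = √1681 = 41
|V_2V_3| = √((0)² + (5)²) = √25 = 5
|V_3V_4| = √((5)² + (0)²) = √25 = 5
|V_4V_5| = √((-9)² + (12)²) = √225 = 15
|V_5V_6| = √((0)² + (-8)²) = √64 = 8
|V_6V_1| = √((-36)² + (0)²) = √1296 = 36
Perimeter = 41 + 5 + 5 + 15 + 8 + 36 = 110.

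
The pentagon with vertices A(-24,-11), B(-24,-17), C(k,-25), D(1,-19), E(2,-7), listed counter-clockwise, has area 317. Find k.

The doubled signed area Σ (x_i y_{i+1} − x_{i+1} y_i) is linear in k.
With k=0 it equals 610; the coefficient of k is -2 (from the two edges through C).
So -2·k + 610 = 2·317 = 634 ⇒ k = -12.

-12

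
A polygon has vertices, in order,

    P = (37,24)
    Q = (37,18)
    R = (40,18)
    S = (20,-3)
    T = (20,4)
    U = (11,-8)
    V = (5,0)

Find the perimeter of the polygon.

|PQ| = √((0)² + (-6)²) = √36 = 6
|QR| = √((3)² + (0)²) = √9 = 3
|RS| = √((-20)² + (-21)²) = √841 = 29
|ST| = √((0)² + (7)²) = √49 = 7
|TU| = √((-9)² + (-12)²) = √225 = 15
|UV| = √((-6)² + (8)²) = √100 = 10
|VP| = √((32)² + (24)²) = √1600 = 40
Perimeter = 6 + 3 + 29 + 7 + 15 + 10 + 40 = 110.

110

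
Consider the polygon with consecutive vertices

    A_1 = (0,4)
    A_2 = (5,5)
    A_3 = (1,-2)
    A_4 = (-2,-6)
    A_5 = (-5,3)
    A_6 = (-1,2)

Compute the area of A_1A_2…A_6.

Apply Gauss's area formula: 2A = Σ (x_i·y_{i+1} − x_{i+1}·y_i), indices taken mod 6.
A_1→A_2: (0)(5) − (5)(4) = -20
A_2→A_3: (5)(-2) − (1)(5) = -15
A_3→A_4: (1)(-6) − (-2)(-2) = -10
A_4→A_5: (-2)(3) − (-5)(-6) = -36
A_5→A_6: (-5)(2) − (-1)(3) = -7
A_6→A_1: (-1)(4) − (0)(2) = -4
Σ = -92
Area = |Σ|/2 = 46.

46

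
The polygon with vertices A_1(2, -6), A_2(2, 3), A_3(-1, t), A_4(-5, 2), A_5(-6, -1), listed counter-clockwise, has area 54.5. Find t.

5

Write out the shoelace sum; only the two edges meeting at A_3 involve t:
2·Area = [(2·t − (-1)·3) + ((-1)·2 − (-5)·t)] + 73
       = 7·t + 74 = 109
⇒ t = 5.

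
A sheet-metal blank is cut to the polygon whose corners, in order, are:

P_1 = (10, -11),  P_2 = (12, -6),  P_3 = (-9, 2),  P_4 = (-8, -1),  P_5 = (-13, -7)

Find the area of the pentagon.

161.5

Apply the shoelace (surveyor's) formula: 2A = Σ (x_i·y_{i+1} − x_{i+1}·y_i), indices taken mod 5.
Σ = (72) + (-30) + (25) + (43) + (213) = 323
Area = |Σ|/2 = 161.5.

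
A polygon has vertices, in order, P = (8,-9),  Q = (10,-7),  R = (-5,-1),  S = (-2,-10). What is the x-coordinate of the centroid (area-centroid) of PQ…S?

71/45

Apply the surveyor's formula. First the cross-terms c_i = x_i·y_{i+1} − x_{i+1}·y_i:
  34, -45, 48, 98  ⇒  2A = 135, A = 67.5.
Then Σ (x_i + x_{i+1})·c_i = 639, so x̄ = 639 / (6·67.5) = 71/45.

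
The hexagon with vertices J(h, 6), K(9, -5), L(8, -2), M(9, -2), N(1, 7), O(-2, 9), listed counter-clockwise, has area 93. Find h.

-10

The doubled signed area Σ (x_i y_{i+1} − x_{i+1} y_i) is linear in h.
With h=0 it equals 46; the coefficient of h is -14 (from the two edges through J).
So -14·h + 46 = 2·93 = 186 ⇒ h = -10.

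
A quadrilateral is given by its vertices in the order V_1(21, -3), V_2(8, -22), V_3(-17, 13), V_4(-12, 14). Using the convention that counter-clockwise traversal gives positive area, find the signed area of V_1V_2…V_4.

-524

Apply Gauss's area formula: 2A = Σ (x_i·y_{i+1} − x_{i+1}·y_i), indices taken mod 4.
Cross-terms: -438, -270, -82, -258  ⇒  Σ = -1048
Signed area = Σ/2 = -524 (negative ⇒ clockwise traversal).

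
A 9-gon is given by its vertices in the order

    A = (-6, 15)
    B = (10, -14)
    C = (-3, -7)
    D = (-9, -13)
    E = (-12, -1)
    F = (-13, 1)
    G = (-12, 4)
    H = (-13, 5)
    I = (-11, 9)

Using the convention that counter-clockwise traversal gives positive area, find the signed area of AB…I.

-297.5

Apply the surveyor's formula: 2A = Σ (x_i·y_{i+1} − x_{i+1}·y_i), indices taken mod 9.
A→B: (-6)(-14) − (10)(15) = -66
B→C: (10)(-7) − (-3)(-14) = -112
C→D: (-3)(-13) − (-9)(-7) = -24
D→E: (-9)(-1) − (-12)(-13) = -147
E→F: (-12)(1) − (-13)(-1) = -25
F→G: (-13)(4) − (-12)(1) = -40
G→H: (-12)(5) − (-13)(4) = -8
H→I: (-13)(9) − (-11)(5) = -62
I→A: (-11)(15) − (-6)(9) = -111
Σ = -595
Signed area = Σ/2 = -297.5 (negative ⇒ clockwise traversal).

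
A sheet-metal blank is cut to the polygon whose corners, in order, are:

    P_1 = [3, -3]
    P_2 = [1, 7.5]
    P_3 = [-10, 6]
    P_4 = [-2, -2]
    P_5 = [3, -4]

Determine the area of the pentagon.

77.75

Apply Gauss's area formula: 2A = Σ (x_i·y_{i+1} − x_{i+1}·y_i), indices taken mod 5.
P_1→P_2: (3)(7.5) − (1)(-3) = 25.5
P_2→P_3: (1)(6) − (-10)(7.5) = 81
P_3→P_4: (-10)(-2) − (-2)(6) = 32
P_4→P_5: (-2)(-4) − (3)(-2) = 14
P_5→P_1: (3)(-3) − (3)(-4) = 3
Σ = 155.5
Area = |Σ|/2 = 77.75.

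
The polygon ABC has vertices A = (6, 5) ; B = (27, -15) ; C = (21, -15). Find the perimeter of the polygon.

60

|AB| = √((21)² + (-20)²) = √841 = 29
|BC| = √((-6)² + (0)²) = √36 = 6
|CA| = √((-15)² + (20)²) = √625 = 25
Perimeter = 29 + 6 + 25 = 60.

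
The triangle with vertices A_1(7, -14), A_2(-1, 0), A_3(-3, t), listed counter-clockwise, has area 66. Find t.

The doubled signed area Σ (x_i y_{i+1} − x_{i+1} y_i) is linear in t.
With t=0 it equals 28; the coefficient of t is -8 (from the two edges through A_3).
So -8·t + 28 = 2·66 = 132 ⇒ t = -13.

-13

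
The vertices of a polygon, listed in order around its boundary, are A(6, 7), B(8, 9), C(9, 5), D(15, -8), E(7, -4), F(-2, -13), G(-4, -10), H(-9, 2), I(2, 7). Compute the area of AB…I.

Cross-terms: -2, -41, -147, -4, -99, -32, -98, -67, -28  ⇒  Σ = -518
Area = |Σ|/2 = 259.

259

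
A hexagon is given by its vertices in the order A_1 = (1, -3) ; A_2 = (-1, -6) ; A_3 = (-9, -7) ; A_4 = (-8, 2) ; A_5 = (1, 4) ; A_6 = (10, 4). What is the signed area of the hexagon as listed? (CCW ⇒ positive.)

Apply Gauss's area formula: 2A = Σ (x_i·y_{i+1} − x_{i+1}·y_i), indices taken mod 6.
Σ = (-9) + (-47) + (-74) + (-34) + (-36) + (-34) = -234
Signed area = Σ/2 = -117 (negative ⇒ clockwise traversal).

-117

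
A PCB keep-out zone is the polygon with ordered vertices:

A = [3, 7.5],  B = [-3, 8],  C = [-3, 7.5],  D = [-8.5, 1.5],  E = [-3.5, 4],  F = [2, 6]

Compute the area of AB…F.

23.25

Apply the surveyor's formula: 2A = Σ (x_i·y_{i+1} − x_{i+1}·y_i), indices taken mod 6.
Σ = (46.5) + (1.5) + (59.25) + (-28.75) + (-29) + (-3) = 46.5
Area = |Σ|/2 = 23.25.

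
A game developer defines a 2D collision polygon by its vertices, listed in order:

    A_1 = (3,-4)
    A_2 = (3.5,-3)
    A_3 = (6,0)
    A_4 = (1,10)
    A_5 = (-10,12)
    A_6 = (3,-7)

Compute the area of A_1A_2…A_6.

119

Cross-terms: 5, 18, 60, 112, 34, 9  ⇒  Σ = 238
Area = |Σ|/2 = 119.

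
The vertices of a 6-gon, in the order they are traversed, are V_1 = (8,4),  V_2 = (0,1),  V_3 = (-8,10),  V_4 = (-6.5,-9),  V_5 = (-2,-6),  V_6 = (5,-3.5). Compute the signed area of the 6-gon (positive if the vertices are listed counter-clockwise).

Apply Gauss's area formula: 2A = Σ (x_i·y_{i+1} − x_{i+1}·y_i), indices taken mod 6.
Σ = (8) + (8) + (137) + (21) + (37) + (48) = 259
Signed area = Σ/2 = 129.5 (positive ⇒ counter-clockwise traversal).

129.5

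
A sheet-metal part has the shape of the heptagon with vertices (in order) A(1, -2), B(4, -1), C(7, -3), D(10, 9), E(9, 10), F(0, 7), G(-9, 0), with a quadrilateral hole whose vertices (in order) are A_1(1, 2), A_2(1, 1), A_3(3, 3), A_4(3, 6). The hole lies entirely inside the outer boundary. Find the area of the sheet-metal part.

125

Outer boundary:
A→B: (1)(-1) − (4)(-2) = 7
B→C: (4)(-3) − (7)(-1) = -5
C→D: (7)(9) − (10)(-3) = 93
D→E: (10)(10) − (9)(9) = 19
E→F: (9)(7) − (0)(10) = 63
F→G: (0)(0) − (-9)(7) = 63
G→A: (-9)(-2) − (1)(0) = 18
Σ = 258
Area = |Σ|/2 = 129.
Hole:
A_1→A_2: (1)(1) − (1)(2) = -1
A_2→A_3: (1)(3) − (3)(1) = 0
A_3→A_4: (3)(6) − (3)(3) = 9
A_4→A_1: (3)(2) − (1)(6) = 0
Σ = 8
Area = |Σ|/2 = 4.
Net area = 129 − 4 = 125.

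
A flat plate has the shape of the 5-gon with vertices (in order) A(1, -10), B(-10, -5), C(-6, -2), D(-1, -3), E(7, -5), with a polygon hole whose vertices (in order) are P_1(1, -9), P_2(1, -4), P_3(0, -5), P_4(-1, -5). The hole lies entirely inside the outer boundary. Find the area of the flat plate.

64.5

Outer boundary:
Apply Gauss's area formula: 2A = Σ (x_i·y_{i+1} − x_{i+1}·y_i), indices taken mod 5.
A→B: (1)(-5) − (-10)(-10) = -105
B→C: (-10)(-2) − (-6)(-5) = -10
C→D: (-6)(-3) − (-1)(-2) = 16
D→E: (-1)(-5) − (7)(-3) = 26
E→A: (7)(-10) − (1)(-5) = -65
Σ = -138
Area = |Σ|/2 = 69.
Hole:
Apply Gauss's area formula: 2A = Σ (x_i·y_{i+1} − x_{i+1}·y_i), indices taken mod 4.
Σ = (5) + (-5) + (-5) + (14) = 9
Area = |Σ|/2 = 4.5.
Net area = 69 − 4.5 = 64.5.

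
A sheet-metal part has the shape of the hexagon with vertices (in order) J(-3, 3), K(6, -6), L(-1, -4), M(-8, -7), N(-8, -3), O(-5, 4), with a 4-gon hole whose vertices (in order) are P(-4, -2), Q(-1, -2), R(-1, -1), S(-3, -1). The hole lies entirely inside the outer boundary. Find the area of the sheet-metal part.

66

Outer boundary:
J→K: (-3)(-6) − (6)(3) = 0
K→L: (6)(-4) − (-1)(-6) = -30
L→M: (-1)(-7) − (-8)(-4) = -25
M→N: (-8)(-3) − (-8)(-7) = -32
N→O: (-8)(4) − (-5)(-3) = -47
O→J: (-5)(3) − (-3)(4) = -3
Σ = -137
Area = |Σ|/2 = 68.5.
Hole:
Apply the shoelace (surveyor's) formula: 2A = Σ (x_i·y_{i+1} − x_{i+1}·y_i), indices taken mod 4.
P→Q: (-4)(-2) − (-1)(-2) = 6
Q→R: (-1)(-1) − (-1)(-2) = -1
R→S: (-1)(-1) − (-3)(-1) = -2
S→P: (-3)(-2) − (-4)(-1) = 2
Σ = 5
Area = |Σ|/2 = 2.5.
Net area = 68.5 − 2.5 = 66.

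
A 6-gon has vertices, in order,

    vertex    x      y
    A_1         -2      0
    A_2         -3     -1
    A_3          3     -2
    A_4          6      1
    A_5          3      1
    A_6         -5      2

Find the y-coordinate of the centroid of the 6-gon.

1/44

Apply the shoelace formula. First the cross-terms c_i = x_i·y_{i+1} − x_{i+1}·y_i:
  2, 9, 15, 3, 11, 4  ⇒  2A = 44, A = 22.
Then Σ (y_i + y_{i+1})·c_i = 3, so ȳ = 3 / (6·22) = 1/44.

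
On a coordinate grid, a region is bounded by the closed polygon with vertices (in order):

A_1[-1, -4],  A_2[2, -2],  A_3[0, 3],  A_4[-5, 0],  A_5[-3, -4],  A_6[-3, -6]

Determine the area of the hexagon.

31.5

Cross-terms: 10, 6, 15, 20, 6, 6  ⇒  Σ = 63
Area = |Σ|/2 = 31.5.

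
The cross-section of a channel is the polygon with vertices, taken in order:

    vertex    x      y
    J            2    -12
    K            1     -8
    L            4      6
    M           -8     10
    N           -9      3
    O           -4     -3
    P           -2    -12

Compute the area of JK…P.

158.5

Apply the shoelace formula: 2A = Σ (x_i·y_{i+1} − x_{i+1}·y_i), indices taken mod 7.
Cross-terms: -4, 38, 88, 66, 39, 42, 48  ⇒  Σ = 317
Area = |Σ|/2 = 158.5.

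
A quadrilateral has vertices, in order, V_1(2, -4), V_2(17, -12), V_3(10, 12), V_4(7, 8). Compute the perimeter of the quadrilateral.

|V_1V_2| = √((15)² + (-8)²) = √289 = 17
|V_2V_3| = √((-7)² + (24)²) = √625 = 25
|V_3V_4| = √((-3)² + (-4)²) = √25 = 5
|V_4V_1| = √((-5)² + (-12)²) = √169 = 13
Perimeter = 17 + 25 + 5 + 13 = 60.

60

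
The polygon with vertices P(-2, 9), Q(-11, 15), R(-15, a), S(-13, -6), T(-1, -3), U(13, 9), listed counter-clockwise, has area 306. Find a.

Write out the shoelace sum; only the two edges meeting at R involve a:
2·Area = [((-11)·a − (-15)·15) + ((-15)·(-6) − (-13)·a)] + 267
       = 2·a + 582 = 612
⇒ a = 15.

15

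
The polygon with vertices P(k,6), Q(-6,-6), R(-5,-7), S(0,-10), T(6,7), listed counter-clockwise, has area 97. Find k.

Write out the shoelace sum; only the two edges meeting at P involve k:
2·Area = [(6·6 − k·7) + (k·(-6) − (-6)·6)] + 122
       = -13·k + 194 = 194
⇒ k = 0.

0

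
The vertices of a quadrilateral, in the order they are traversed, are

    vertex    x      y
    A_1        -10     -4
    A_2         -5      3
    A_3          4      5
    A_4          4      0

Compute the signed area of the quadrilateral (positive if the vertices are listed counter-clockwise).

-61.5

Σ = (-50) + (-37) + (-20) + (-16) = -123
Signed area = Σ/2 = -61.5 (negative ⇒ clockwise traversal).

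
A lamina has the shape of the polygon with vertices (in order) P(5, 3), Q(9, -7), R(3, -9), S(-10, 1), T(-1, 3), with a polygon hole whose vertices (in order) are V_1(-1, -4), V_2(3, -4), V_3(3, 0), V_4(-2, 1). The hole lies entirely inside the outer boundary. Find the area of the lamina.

Outer boundary:
Apply the surveyor's formula: 2A = Σ (x_i·y_{i+1} − x_{i+1}·y_i), indices taken mod 5.
P→Q: (5)(-7) − (9)(3) = -62
Q→R: (9)(-9) − (3)(-7) = -60
R→S: (3)(1) − (-10)(-9) = -87
S→T: (-10)(3) − (-1)(1) = -29
T→P: (-1)(3) − (5)(3) = -18
Σ = -256
Area = |Σ|/2 = 128.
Hole:
Σ = (16) + (12) + (3) + (9) = 40
Area = |Σ|/2 = 20.
Net area = 128 − 20 = 108.

108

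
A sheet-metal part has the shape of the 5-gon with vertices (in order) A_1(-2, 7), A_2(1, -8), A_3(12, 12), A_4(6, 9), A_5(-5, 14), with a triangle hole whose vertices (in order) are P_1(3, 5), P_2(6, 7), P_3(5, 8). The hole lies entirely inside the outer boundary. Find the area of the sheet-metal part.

135

Outer boundary:
Apply the surveyor's formula: 2A = Σ (x_i·y_{i+1} − x_{i+1}·y_i), indices taken mod 5.
Σ = (9) + (108) + (36) + (129) + (-7) = 275
Area = |Σ|/2 = 137.5.
Hole:
Apply Gauss's area formula: 2A = Σ (x_i·y_{i+1} − x_{i+1}·y_i), indices taken mod 3.
P_1→P_2: (3)(7) − (6)(5) = -9
P_2→P_3: (6)(8) − (5)(7) = 13
P_3→P_1: (5)(5) − (3)(8) = 1
Σ = 5
Area = |Σ|/2 = 2.5.
Net area = 137.5 − 2.5 = 135.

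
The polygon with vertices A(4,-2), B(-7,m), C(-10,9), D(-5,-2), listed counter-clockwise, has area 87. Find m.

12

Write out the shoelace sum; only the two edges meeting at B involve m:
2·Area = [(4·m − (-7)·(-2)) + ((-7)·9 − (-10)·m)] + 83
       = 14·m + 6 = 174
⇒ m = 12.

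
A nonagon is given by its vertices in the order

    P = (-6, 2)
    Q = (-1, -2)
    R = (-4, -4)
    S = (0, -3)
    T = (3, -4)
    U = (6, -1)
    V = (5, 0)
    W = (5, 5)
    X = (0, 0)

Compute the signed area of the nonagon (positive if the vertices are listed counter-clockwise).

Σ = (14) + (-4) + (12) + (9) + (21) + (5) + (25) + (0) + (0) = 82
Signed area = Σ/2 = 41 (positive ⇒ counter-clockwise traversal).

41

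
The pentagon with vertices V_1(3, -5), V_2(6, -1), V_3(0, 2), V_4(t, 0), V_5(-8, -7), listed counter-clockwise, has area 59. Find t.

The doubled signed area Σ (x_i y_{i+1} − x_{i+1} y_i) is linear in t.
With t=0 it equals 100; the coefficient of t is -9 (from the two edges through V_4).
So -9·t + 100 = 2·59 = 118 ⇒ t = -2.

-2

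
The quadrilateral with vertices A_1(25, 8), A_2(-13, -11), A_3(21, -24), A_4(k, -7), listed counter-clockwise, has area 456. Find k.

16

Write out the shoelace sum; only the two edges meeting at A_4 involve k:
2·Area = [(21·(-7) − k·(-24)) + (k·8 − 25·(-7))] + 372
       = 32·k + 400 = 912
⇒ k = 16.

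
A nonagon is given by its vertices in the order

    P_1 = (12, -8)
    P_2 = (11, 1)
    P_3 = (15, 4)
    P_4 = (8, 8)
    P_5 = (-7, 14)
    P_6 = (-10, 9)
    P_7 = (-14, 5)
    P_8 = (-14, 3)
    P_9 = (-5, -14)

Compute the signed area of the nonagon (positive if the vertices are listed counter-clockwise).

492.5

Σ = (100) + (29) + (88) + (168) + (77) + (76) + (28) + (211) + (208) = 985
Signed area = Σ/2 = 492.5 (positive ⇒ counter-clockwise traversal).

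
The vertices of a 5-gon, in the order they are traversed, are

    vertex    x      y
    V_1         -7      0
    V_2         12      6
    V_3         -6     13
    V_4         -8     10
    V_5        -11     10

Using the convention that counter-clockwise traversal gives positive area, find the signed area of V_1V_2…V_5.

147

Apply the surveyor's formula: 2A = Σ (x_i·y_{i+1} − x_{i+1}·y_i), indices taken mod 5.
Σ = (-42) + (192) + (44) + (30) + (70) = 294
Signed area = Σ/2 = 147 (positive ⇒ counter-clockwise traversal).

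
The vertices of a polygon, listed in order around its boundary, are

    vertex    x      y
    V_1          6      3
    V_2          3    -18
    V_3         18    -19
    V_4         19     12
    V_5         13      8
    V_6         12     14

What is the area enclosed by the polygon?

Apply the shoelace (surveyor's) formula: 2A = Σ (x_i·y_{i+1} − x_{i+1}·y_i), indices taken mod 6.
Cross-terms: -117, 267, 577, -4, 86, -48  ⇒  Σ = 761
Area = |Σ|/2 = 380.5.

380.5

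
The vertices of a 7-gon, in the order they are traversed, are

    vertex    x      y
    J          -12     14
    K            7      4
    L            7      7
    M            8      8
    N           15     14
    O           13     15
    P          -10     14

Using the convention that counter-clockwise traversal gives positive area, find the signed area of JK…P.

135

Apply the surveyor's formula: 2A = Σ (x_i·y_{i+1} − x_{i+1}·y_i), indices taken mod 7.
Σ = (-146) + (21) + (0) + (-8) + (43) + (332) + (28) = 270
Signed area = Σ/2 = 135 (positive ⇒ counter-clockwise traversal).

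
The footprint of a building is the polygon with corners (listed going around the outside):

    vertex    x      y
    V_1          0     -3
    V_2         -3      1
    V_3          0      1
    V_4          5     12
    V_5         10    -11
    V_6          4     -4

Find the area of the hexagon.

Apply the shoelace (surveyor's) formula: 2A = Σ (x_i·y_{i+1} − x_{i+1}·y_i), indices taken mod 6.
V_1→V_2: (0)(1) − (-3)(-3) = -9
V_2→V_3: (-3)(1) − (0)(1) = -3
V_3→V_4: (0)(12) − (5)(1) = -5
V_4→V_5: (5)(-11) − (10)(12) = -175
V_5→V_6: (10)(-4) − (4)(-11) = 4
V_6→V_1: (4)(-3) − (0)(-4) = -12
Σ = -200
Area = |Σ|/2 = 100.

100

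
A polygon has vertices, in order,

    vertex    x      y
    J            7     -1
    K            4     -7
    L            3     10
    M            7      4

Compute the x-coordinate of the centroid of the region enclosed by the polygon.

Apply the shoelace (surveyor's) formula. First the cross-terms c_i = x_i·y_{i+1} − x_{i+1}·y_i:
  -45, 61, -58, -35  ⇒  2A = -77, A = -38.5.
Then Σ (x_i + x_{i+1})·c_i = -1138, so x̄ = -1138 / (6·(-38.5)) = 1138/231.

1138/231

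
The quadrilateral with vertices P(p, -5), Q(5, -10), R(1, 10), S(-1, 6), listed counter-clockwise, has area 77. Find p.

-3

The doubled signed area Σ (x_i y_{i+1} − x_{i+1} y_i) is linear in p.
With p=0 it equals 106; the coefficient of p is -16 (from the two edges through P).
So -16·p + 106 = 2·77 = 154 ⇒ p = -3.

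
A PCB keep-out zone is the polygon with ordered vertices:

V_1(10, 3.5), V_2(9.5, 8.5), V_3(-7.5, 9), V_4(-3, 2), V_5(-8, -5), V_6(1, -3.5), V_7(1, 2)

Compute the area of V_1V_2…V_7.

133

Apply Gauss's area formula: 2A = Σ (x_i·y_{i+1} − x_{i+1}·y_i), indices taken mod 7.
Σ = (51.75) + (149.25) + (12) + (31) + (33) + (5.5) + (-16.5) = 266
Area = |Σ|/2 = 133.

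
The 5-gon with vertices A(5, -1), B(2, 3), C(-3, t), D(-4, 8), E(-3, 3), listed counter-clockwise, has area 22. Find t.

The doubled signed area Σ (x_i y_{i+1} − x_{i+1} y_i) is linear in t.
With t=0 it equals 2; the coefficient of t is 6 (from the two edges through C).
So 6·t + 2 = 2·22 = 44 ⇒ t = 7.

7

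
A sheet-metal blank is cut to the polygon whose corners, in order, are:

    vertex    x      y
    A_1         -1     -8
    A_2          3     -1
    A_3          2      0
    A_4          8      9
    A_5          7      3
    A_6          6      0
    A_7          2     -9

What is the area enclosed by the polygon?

Apply the shoelace formula: 2A = Σ (x_i·y_{i+1} − x_{i+1}·y_i), indices taken mod 7.
Σ = (25) + (2) + (18) + (-39) + (-18) + (-54) + (-25) = -91
Area = |Σ|/2 = 45.5.

45.5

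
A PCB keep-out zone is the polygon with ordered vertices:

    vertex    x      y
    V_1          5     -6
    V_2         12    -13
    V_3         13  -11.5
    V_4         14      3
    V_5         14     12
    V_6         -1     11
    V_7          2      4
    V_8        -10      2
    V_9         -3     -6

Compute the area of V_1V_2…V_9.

Σ = (7) + (31) + (200) + (126) + (166) + (-26) + (44) + (66) + (48) = 662
Area = |Σ|/2 = 331.

331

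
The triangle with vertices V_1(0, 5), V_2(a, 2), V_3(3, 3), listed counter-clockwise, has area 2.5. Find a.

2

The doubled signed area Σ (x_i y_{i+1} − x_{i+1} y_i) is linear in a.
With a=0 it equals 9; the coefficient of a is -2 (from the two edges through V_2).
So -2·a + 9 = 2·2.5 = 5 ⇒ a = 2.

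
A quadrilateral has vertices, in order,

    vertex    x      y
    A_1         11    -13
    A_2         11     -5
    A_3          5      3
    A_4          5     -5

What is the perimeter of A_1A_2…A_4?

|A_1A_2| = √((0)² + (8)²) = √64 = 8
|A_2A_3| = √((-6)² + (8)²) = √100 = 10
|A_3A_4| = √((0)² + (-8)²) = √64 = 8
|A_4A_1| = √((6)² + (-8)²) = √100 = 10
Perimeter = 8 + 10 + 8 + 10 = 36.

36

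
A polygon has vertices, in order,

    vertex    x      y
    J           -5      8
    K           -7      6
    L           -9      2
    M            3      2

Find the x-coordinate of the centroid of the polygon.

-73/19

Apply the shoelace (surveyor's) formula. First the cross-terms c_i = x_i·y_{i+1} − x_{i+1}·y_i:
  26, 40, -24, 34  ⇒  2A = 76, A = 38.
Then Σ (x_i + x_{i+1})·c_i = -876, so x̄ = -876 / (6·38) = -73/19.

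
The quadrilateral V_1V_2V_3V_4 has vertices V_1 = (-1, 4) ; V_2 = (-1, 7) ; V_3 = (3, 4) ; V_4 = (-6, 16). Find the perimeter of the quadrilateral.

36

|V_1V_2| = √((0)² + (3)²) = √9 = 3
|V_2V_3| = √((4)² + (-3)²) = √25 = 5
|V_3V_4| = √((-9)² + (12)²) = √225 = 15
|V_4V_1| = √((5)² + (-12)²) = √169 = 13
Perimeter = 3 + 5 + 15 + 13 = 36.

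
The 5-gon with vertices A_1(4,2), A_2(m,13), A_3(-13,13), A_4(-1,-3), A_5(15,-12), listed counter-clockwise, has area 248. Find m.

8

Write out the shoelace sum; only the two edges meeting at A_2 involve m:
2·Area = [(4·13 − m·2) + (m·13 − (-13)·13)] + 187
       = 11·m + 408 = 496
⇒ m = 8.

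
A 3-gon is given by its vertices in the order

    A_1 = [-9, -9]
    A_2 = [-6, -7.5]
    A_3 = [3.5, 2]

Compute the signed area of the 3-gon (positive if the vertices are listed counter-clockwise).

7.125

Σ = (13.5) + (14.25) + (-13.5) = 14.25
Signed area = Σ/2 = 7.125 (positive ⇒ counter-clockwise traversal).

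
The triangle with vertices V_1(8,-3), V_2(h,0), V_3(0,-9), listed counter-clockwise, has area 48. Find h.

-4

Write out the shoelace sum; only the two edges meeting at V_2 involve h:
2·Area = [(8·0 − h·(-3)) + (h·(-9) − 0·0)] + 72
       = -6·h + 72 = 96
⇒ h = -4.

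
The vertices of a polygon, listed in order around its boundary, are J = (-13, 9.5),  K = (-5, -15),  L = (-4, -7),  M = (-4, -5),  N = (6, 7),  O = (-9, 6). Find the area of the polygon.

Apply the shoelace formula: 2A = Σ (x_i·y_{i+1} − x_{i+1}·y_i), indices taken mod 6.
Cross-terms: 242.5, -25, -8, 2, 99, -7.5  ⇒  Σ = 303
Area = |Σ|/2 = 151.5.

151.5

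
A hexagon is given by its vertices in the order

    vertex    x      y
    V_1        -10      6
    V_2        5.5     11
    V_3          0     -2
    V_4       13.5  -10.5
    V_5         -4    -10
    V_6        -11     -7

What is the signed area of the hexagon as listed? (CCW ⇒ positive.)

V_1→V_2: (-10)(11) − (5.5)(6) = -143
V_2→V_3: (5.5)(-2) − (0)(11) = -11
V_3→V_4: (0)(-10.5) − (13.5)(-2) = 27
V_4→V_5: (13.5)(-10) − (-4)(-10.5) = -177
V_5→V_6: (-4)(-7) − (-11)(-10) = -82
V_6→V_1: (-11)(6) − (-10)(-7) = -136
Σ = -522
Signed area = Σ/2 = -261 (negative ⇒ clockwise traversal).

-261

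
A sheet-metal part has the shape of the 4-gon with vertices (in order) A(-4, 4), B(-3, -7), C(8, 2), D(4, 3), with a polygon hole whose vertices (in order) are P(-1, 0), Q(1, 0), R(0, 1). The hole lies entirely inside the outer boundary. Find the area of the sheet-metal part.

Outer boundary:
Apply Gauss's area formula: 2A = Σ (x_i·y_{i+1} − x_{i+1}·y_i), indices taken mod 4.
Σ = (40) + (50) + (16) + (28) = 134
Area = |Σ|/2 = 67.
Hole:
Apply the shoelace (surveyor's) formula: 2A = Σ (x_i·y_{i+1} − x_{i+1}·y_i), indices taken mod 3.
Σ = (0) + (1) + (1) = 2
Area = |Σ|/2 = 1.
Net area = 67 − 1 = 66.

66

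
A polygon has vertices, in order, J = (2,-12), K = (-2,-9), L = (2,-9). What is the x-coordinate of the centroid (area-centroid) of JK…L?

2/3

Apply Gauss's area formula. First the cross-terms c_i = x_i·y_{i+1} − x_{i+1}·y_i:
  -42, 36, -6  ⇒  2A = -12, A = -6.
Then Σ (x_i + x_{i+1})·c_i = -24, so x̄ = -24 / (6·(-6)) = 2/3.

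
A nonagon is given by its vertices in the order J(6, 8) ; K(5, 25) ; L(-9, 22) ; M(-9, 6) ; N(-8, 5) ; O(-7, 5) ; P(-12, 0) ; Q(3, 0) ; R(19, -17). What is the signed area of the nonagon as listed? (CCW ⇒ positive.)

Σ = (110) + (335) + (144) + (3) + (-5) + (60) + (0) + (-51) + (254) = 850
Signed area = Σ/2 = 425 (positive ⇒ counter-clockwise traversal).

425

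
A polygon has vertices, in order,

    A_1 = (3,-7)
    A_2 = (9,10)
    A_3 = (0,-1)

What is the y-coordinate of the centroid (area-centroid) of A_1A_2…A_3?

2/3

Apply Gauss's area formula. First the cross-terms c_i = x_i·y_{i+1} − x_{i+1}·y_i:
  93, -9, 3  ⇒  2A = 87, A = 43.5.
Then Σ (y_i + y_{i+1})·c_i = 174, so ȳ = 174 / (6·43.5) = 2/3.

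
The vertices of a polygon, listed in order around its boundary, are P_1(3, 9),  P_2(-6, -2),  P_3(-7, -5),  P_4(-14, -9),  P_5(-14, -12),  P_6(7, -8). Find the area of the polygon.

191

Cross-terms: 48, 16, -7, 42, 196, 87  ⇒  Σ = 382
Area = |Σ|/2 = 191.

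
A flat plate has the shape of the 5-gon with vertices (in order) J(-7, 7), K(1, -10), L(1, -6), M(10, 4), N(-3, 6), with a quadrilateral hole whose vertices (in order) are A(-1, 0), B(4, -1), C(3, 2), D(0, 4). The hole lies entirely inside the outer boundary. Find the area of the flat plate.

Outer boundary:
Apply the shoelace formula: 2A = Σ (x_i·y_{i+1} − x_{i+1}·y_i), indices taken mod 5.
Σ = (63) + (4) + (64) + (72) + (21) = 224
Area = |Σ|/2 = 112.
Hole:
Cross-terms: 1, 11, 12, 4  ⇒  Σ = 28
Area = |Σ|/2 = 14.
Net area = 112 − 14 = 98.

98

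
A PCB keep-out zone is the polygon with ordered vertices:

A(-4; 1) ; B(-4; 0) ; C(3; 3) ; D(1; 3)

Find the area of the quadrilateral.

5.5

Apply the shoelace formula: 2A = Σ (x_i·y_{i+1} − x_{i+1}·y_i), indices taken mod 4.
Σ = (4) + (-12) + (6) + (13) = 11
Area = |Σ|/2 = 5.5.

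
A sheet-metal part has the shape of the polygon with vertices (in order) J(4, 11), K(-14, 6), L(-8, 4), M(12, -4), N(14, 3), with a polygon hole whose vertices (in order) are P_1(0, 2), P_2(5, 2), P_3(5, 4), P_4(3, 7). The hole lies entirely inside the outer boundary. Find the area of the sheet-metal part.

179.5

Outer boundary:
Cross-terms: 178, -8, -16, 92, 142  ⇒  Σ = 388
Area = |Σ|/2 = 194.
Hole:
Apply the shoelace (surveyor's) formula: 2A = Σ (x_i·y_{i+1} − x_{i+1}·y_i), indices taken mod 4.
Σ = (-10) + (10) + (23) + (6) = 29
Area = |Σ|/2 = 14.5.
Net area = 194 − 14.5 = 179.5.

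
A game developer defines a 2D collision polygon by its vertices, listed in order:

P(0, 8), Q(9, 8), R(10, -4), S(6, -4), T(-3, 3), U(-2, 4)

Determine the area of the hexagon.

110

P→Q: (0)(8) − (9)(8) = -72
Q→R: (9)(-4) − (10)(8) = -116
R→S: (10)(-4) − (6)(-4) = -16
S→T: (6)(3) − (-3)(-4) = 6
T→U: (-3)(4) − (-2)(3) = -6
U→P: (-2)(8) − (0)(4) = -16
Σ = -220
Area = |Σ|/2 = 110.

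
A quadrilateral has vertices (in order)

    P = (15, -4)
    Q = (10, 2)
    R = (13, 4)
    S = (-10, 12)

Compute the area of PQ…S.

Apply Gauss's area formula: 2A = Σ (x_i·y_{i+1} − x_{i+1}·y_i), indices taken mod 4.
P→Q: (15)(2) − (10)(-4) = 70
Q→R: (10)(4) − (13)(2) = 14
R→S: (13)(12) − (-10)(4) = 196
S→P: (-10)(-4) − (15)(12) = -140
Σ = 140
Area = |Σ|/2 = 70.

70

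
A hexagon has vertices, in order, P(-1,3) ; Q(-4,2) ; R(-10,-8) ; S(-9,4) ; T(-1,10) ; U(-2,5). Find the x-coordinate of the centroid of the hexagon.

-1084/183

Apply the shoelace (surveyor's) formula. First the cross-terms c_i = x_i·y_{i+1} − x_{i+1}·y_i:
  10, 52, -112, -86, 15, -1  ⇒  2A = -122, A = -61.
Then Σ (x_i + x_{i+1})·c_i = 2168, so x̄ = 2168 / (6·(-61)) = -1084/183.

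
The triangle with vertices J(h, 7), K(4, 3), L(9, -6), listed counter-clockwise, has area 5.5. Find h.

Write out the shoelace sum; only the two edges meeting at J involve h:
2·Area = [(9·7 − h·(-6)) + (h·3 − 4·7)] + -51
       = 9·h + -16 = 11
⇒ h = 3.

3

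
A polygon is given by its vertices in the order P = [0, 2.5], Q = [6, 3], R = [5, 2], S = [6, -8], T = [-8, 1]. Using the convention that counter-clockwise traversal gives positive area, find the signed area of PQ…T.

-74

Apply the shoelace (surveyor's) formula: 2A = Σ (x_i·y_{i+1} − x_{i+1}·y_i), indices taken mod 5.
P→Q: (0)(3) − (6)(2.5) = -15
Q→R: (6)(2) − (5)(3) = -3
R→S: (5)(-8) − (6)(2) = -52
S→T: (6)(1) − (-8)(-8) = -58
T→P: (-8)(2.5) − (0)(1) = -20
Σ = -148
Signed area = Σ/2 = -74 (negative ⇒ clockwise traversal).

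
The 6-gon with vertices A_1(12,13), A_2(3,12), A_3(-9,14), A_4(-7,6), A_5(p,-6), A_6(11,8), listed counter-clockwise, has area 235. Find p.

8

Write out the shoelace sum; only the two edges meeting at A_5 involve p:
2·Area = [((-7)·(-6) − p·6) + (p·8 − 11·(-6))] + 346
       = 2·p + 454 = 470
⇒ p = 8.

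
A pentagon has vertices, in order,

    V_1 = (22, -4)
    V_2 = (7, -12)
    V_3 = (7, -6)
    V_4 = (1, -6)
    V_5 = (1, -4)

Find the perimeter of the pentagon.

52

|V_1V_2| = √((-15)² + (-8)²) = √289 = 17
|V_2V_3| = √((0)² + (6)²) = √36 = 6
|V_3V_4| = √((-6)² + (0)²) = √36 = 6
|V_4V_5| = √((0)² + (2)²) = √4 = 2
|V_5V_1| = √((21)² + (0)²) = √441 = 21
Perimeter = 17 + 6 + 6 + 2 + 21 = 52.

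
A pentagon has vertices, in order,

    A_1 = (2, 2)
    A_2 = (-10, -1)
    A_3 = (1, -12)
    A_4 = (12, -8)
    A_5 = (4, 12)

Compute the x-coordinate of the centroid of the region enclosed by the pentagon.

Apply the shoelace formula. First the cross-terms c_i = x_i·y_{i+1} − x_{i+1}·y_i:
  18, 121, 136, 176, -16  ⇒  2A = 435, A = 217.5.
Then Σ (x_i + x_{i+1})·c_i = 3255, so x̄ = 3255 / (6·217.5) = 217/87.

217/87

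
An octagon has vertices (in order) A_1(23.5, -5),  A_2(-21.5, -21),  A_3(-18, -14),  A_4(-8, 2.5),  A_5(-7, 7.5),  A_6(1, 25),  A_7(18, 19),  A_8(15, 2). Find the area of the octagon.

Apply the surveyor's formula: 2A = Σ (x_i·y_{i+1} − x_{i+1}·y_i), indices taken mod 8.
Cross-terms: -601, -77, -157, -42.5, -182.5, -431, -249, -122  ⇒  Σ = -1862
Area = |Σ|/2 = 931.

931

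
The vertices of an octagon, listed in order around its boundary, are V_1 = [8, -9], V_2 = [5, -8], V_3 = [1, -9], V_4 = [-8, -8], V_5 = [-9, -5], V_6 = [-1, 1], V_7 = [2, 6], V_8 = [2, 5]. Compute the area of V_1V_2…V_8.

125

Apply the shoelace (surveyor's) formula: 2A = Σ (x_i·y_{i+1} − x_{i+1}·y_i), indices taken mod 8.
Σ = (-19) + (-37) + (-80) + (-32) + (-14) + (-8) + (-2) + (-58) = -250
Area = |Σ|/2 = 125.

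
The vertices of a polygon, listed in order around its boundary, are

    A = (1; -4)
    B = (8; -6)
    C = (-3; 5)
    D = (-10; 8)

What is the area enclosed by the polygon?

A→B: (1)(-6) − (8)(-4) = 26
B→C: (8)(5) − (-3)(-6) = 22
C→D: (-3)(8) − (-10)(5) = 26
D→A: (-10)(-4) − (1)(8) = 32
Σ = 106
Area = |Σ|/2 = 53.

53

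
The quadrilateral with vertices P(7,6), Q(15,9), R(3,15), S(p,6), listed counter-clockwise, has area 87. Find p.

Write out the shoelace sum; only the two edges meeting at S involve p:
2·Area = [(3·6 − p·15) + (p·6 − 7·6)] + 171
       = -9·p + 147 = 174
⇒ p = -3.

-3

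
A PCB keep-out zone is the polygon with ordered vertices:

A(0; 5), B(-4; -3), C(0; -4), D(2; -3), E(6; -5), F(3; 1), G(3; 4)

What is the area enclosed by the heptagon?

48.5

Cross-terms: 20, 16, 8, 8, 21, 9, 15  ⇒  Σ = 97
Area = |Σ|/2 = 48.5.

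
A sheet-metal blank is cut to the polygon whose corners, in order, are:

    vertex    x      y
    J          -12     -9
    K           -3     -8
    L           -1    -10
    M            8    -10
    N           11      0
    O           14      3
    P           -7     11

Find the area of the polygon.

Apply Gauss's area formula: 2A = Σ (x_i·y_{i+1} − x_{i+1}·y_i), indices taken mod 7.
Cross-terms: 69, 22, 90, 110, 33, 175, 195  ⇒  Σ = 694
Area = |Σ|/2 = 347.

347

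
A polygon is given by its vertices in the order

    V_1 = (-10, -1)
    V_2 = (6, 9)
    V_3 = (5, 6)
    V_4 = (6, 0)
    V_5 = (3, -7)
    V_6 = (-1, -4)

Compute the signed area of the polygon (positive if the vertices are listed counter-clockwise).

-114.5

Σ = (-84) + (-9) + (-36) + (-42) + (-19) + (-39) = -229
Signed area = Σ/2 = -114.5 (negative ⇒ clockwise traversal).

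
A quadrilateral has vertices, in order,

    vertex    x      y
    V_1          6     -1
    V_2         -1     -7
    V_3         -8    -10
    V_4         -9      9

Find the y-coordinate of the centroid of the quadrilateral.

Apply the shoelace (surveyor's) formula. First the cross-terms c_i = x_i·y_{i+1} − x_{i+1}·y_i:
  -43, -46, -162, -45  ⇒  2A = -296, A = -148.
Then Σ (y_i + y_{i+1})·c_i = 928, so ȳ = 928 / (6·(-148)) = -116/111.

-116/111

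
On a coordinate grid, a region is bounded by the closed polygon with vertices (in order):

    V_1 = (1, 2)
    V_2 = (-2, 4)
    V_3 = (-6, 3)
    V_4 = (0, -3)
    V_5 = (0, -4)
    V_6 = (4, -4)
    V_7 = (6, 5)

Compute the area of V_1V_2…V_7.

Apply the shoelace (surveyor's) formula: 2A = Σ (x_i·y_{i+1} − x_{i+1}·y_i), indices taken mod 7.
Σ = (8) + (18) + (18) + (0) + (16) + (44) + (7) = 111
Area = |Σ|/2 = 55.5.

55.5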